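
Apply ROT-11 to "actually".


Word: "actually"
Shift: 11
Each letter → (letter + shift) mod 26:
  'a' (0) + 11 = 11 → 'l'
  'c' (2) + 11 = 13 → 'n'
  't' (19) + 11 = 4 → 'e'
  'u' (20) + 11 = 5 → 'f'
  'a' (0) + 11 = 11 → 'l'
  'l' (11) + 11 = 22 → 'w'
  'l' (11) + 11 = 22 → 'w'
  'y' (24) + 11 = 9 → 'j'
Result = "lneflwwj"


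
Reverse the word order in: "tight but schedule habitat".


Original: "tight but schedule habitat"
Words (1..n): tight | but | schedule | habitat
Reversed (n..1): habitat | schedule | but | tight
Result = "habitat schedule but tight"


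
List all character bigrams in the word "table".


Word: "table" (length 5)
Number of bigrams = 5 - 2 + 1 = 4
  Position 0: "ta"
  Position 1: "ab"
  Position 2: "bl"
  Position 3: "le"
Bigrams = "ta", "ab", "bl", "le"


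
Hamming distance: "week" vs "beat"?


Comparing character by character (same length = 4):
  Pos 0: 'w' vs 'b' !=
  Pos 1: 'e' vs 'e' =
  Pos 2: 'e' vs 'a' !=
  Pos 3: 'k' vs 't' !=
Hamming distance = 3


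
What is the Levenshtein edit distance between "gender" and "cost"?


Word 1: "gender" (length 6)
Word 2: "cost" (length 4)
One optimal edit sequence (insert/delete/substitute each cost 1):
  1. delete 'g'  (+1)
  2. delete 'e'  (+1)
  3. substitute 'n' -> 'c'  (+1)
  4. substitute 'd' -> 'o'  (+1)
  5. substitute 'e' -> 's'  (+1)
  6. substitute 'r' -> 't'  (+1)
Total edit operations: 6
Edit distance = 6


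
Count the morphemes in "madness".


Word: "madness"
Morphemes: mad + -ness
Each morpheme carries meaning
= 2 morphemes


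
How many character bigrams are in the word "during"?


Word: "during" (length 6)
Number of 2-grams = length - 2 + 1 = 6 - 2 + 1
= 5


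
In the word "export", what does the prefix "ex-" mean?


Prefix: ex-
Example: export = ex- + port
Meaning = out / former


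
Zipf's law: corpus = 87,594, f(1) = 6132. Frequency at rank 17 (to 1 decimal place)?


Zipf's law: f(r) = f(1) / r
f(1) = 6132
f(17) = 6132 / 17
= 360.7 occurrences


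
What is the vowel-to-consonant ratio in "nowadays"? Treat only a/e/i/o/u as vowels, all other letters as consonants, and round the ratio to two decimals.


Word: "nowadays"
Vowels (a,e,i,o,u): 3
Consonants: 5
Ratio = 3/5
= 0.60


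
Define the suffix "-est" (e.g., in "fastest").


Suffix: -est
Example: fastest = fast + -est
Meaning = most


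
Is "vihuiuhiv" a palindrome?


Word: "vihuiuhiv"
Reversed: "vihuiuhiv"
Forward == Backward? vihuiuhiv == vihuiuhiv
Palindrome = Yes


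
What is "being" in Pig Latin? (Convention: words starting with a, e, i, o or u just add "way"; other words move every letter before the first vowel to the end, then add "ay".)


Word: "being"
Starts with consonant(s) → move to end, add 'ay'
Consonant cluster: "b"
Pig Latin = "eingbay"


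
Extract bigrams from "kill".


Word: "kill" (length 4)
Number of bigrams = 4 - 2 + 1 = 3
  Position 0: "ki"
  Position 1: "il"
  Position 2: "ll"
Bigrams = "ki", "il", "ll"


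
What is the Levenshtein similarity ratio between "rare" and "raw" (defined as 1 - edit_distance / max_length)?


Word 1: "rare" (length 4)
Word 2: "raw" (length 3)
One optimal edit sequence:
  1. keep 'r'
  2. keep 'a'
  3. delete 'r'  (+1)
  4. substitute 'e' -> 'w'  (+1)
Edit distance = 2
Max length = max(4, 3) = 4
Similarity = 1 - 2/4
= 0.5000


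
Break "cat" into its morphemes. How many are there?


Word: "cat"
Morphemes: cat
Each morpheme carries meaning
= 1 morpheme


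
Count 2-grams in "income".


Word: "income" (length 6)
Number of 2-grams = length - 2 + 1 = 6 - 2 + 1
= 5


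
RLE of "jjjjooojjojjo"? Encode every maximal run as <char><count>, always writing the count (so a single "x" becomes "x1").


String: "jjjjooojjojjo"
Scanning for consecutive runs:
  'j' x 4
  'o' x 3
  'j' x 2
  'o' x 1
  'j' x 2
  'o' x 1
RLE = "j4o3j2o1j2o1"


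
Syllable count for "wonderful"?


Word: "wonderful"
Syllable breakdown: won · der · ful
Counting: 3 parts
= 3 syllables


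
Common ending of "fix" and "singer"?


Word 1: "fix"
Word 2: "singer"
Comparing from end:
  Pos -1: 'x' != 'r' (stop)
LCS = "" (length 0)


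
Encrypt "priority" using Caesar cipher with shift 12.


Word: "priority"
Shift: 12
Each letter → (letter + shift) mod 26:
  'p' (15) + 12 = 1 → 'b'
  'r' (17) + 12 = 3 → 'd'
  'i' (8) + 12 = 20 → 'u'
  'o' (14) + 12 = 0 → 'a'
  'r' (17) + 12 = 3 → 'd'
  'i' (8) + 12 = 20 → 'u'
  't' (19) + 12 = 5 → 'f'
  'y' (24) + 12 = 10 → 'k'
Result = "bduadufk"


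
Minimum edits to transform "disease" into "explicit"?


Word 1: "disease" (length 7)
Word 2: "explicit" (length 8)
One optimal edit sequence (insert/delete/substitute each cost 1):
  1. insert 'e'  (+1)
  2. substitute 'd' -> 'x'  (+1)
  3. substitute 'i' -> 'p'  (+1)
  4. substitute 's' -> 'l'  (+1)
  5. substitute 'e' -> 'i'  (+1)
  6. substitute 'a' -> 'c'  (+1)
  7. substitute 's' -> 'i'  (+1)
  8. substitute 'e' -> 't'  (+1)
Total edit operations: 8
Edit distance = 8


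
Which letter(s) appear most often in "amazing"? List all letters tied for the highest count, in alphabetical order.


Word: "amazing"
Letter counts:
  'a': 2
  'g': 1
  'i': 1
  'm': 1
  'n': 1
  'z': 1
Maximum count = 2
Most frequent = 'a' (2 times each)


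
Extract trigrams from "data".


Word: "data" (length 4)
Number of trigrams = 4 - 3 + 1 = 2
  Position 0: "dat"
  Position 1: "ata"
Trigrams = "dat", "ata"


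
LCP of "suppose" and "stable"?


Word 1: "suppose"
Word 2: "stable"
Comparing from start:
  Pos 0: 's' == 's'
  Pos 1: 'u' != 't' (stop)
LCP = "s" (length 1)


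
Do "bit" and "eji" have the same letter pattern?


Pattern of "bit": [0, 1, 2]
Pattern of "eji": [0, 1, 2]
Patterns match
Same pattern = Yes


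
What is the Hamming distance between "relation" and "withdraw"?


Comparing character by character (same length = 8):
  Pos 0: 'r' vs 'w' !=
  Pos 1: 'e' vs 'i' !=
  Pos 2: 'l' vs 't' !=
  Pos 3: 'a' vs 'h' !=
  Pos 4: 't' vs 'd' !=
  Pos 5: 'i' vs 'r' !=
  Pos 6: 'o' vs 'a' !=
  Pos 7: 'n' vs 'w' !=
Hamming distance = 8


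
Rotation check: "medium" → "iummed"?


Word: "medium", Candidate: "iummed"
Method: check if candidate is substring of word+word
"mediummedium" contains "iummed"? Yes
Is rotation = Yes


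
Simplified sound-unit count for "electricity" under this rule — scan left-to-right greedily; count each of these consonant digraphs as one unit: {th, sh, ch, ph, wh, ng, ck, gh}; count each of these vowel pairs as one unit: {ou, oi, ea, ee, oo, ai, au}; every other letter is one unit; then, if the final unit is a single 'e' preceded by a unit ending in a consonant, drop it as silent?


Word: "electricity" (11 letters)
Left-to-right scan:
  (1) 'e' (letter)
  (2) 'l' (letter)
  (3) 'e' (letter)
  (4) 'c' (letter)
  (5) 't' (letter)
  (6) 'r' (letter)
  (7) 'i' (letter)
  (8) 'c' (letter)
  (9) 'i' (letter)
  (10) 't' (letter)
  (11) 'y' (letter)
Units from scan: 11
Sound units = 11 units


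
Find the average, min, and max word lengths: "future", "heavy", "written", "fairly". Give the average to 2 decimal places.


Lengths: "future"=6, "heavy"=5, "written"=7, "fairly"=6
Sum = 24, Count = 4
Average = 24/4 = 6.00
= avg=6.00, min=5, max=7


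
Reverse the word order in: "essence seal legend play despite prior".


Original: "essence seal legend play despite prior"
Words (1..n): essence | seal | legend | play | despite | prior
Reversed (n..1): prior | despite | play | legend | seal | essence
Result = "prior despite play legend seal essence"


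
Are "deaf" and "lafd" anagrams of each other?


Word 1: "deaf" → sorted: adef
Word 2: "lafd" → sorted: adfl
Same letters? adef != adfl
Anagram = No


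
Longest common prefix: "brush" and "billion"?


Word 1: "brush"
Word 2: "billion"
Comparing from start:
  Pos 0: 'b' == 'b'
  Pos 1: 'r' != 'i' (stop)
LCP = "b" (length 1)


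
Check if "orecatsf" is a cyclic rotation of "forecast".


Word: "forecast", Candidate: "orecatsf"
Method: check if candidate is substring of word+word
"forecastforecast" contains "orecatsf"? No
Is rotation = No


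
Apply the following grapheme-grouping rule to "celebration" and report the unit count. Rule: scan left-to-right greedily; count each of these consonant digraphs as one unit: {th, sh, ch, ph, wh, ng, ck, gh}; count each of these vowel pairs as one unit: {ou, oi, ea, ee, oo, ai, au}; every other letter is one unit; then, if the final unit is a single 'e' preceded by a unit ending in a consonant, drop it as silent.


Word: "celebration" (11 letters)
Left-to-right scan:
  [1] 'c' (letter)
  [2] 'e' (letter)
  [3] 'l' (letter)
  [4] 'e' (letter)
  [5] 'b' (letter)
  [6] 'r' (letter)
  [7] 'a' (letter)
  [8] 't' (letter)
  [9] 'i' (letter)
  [10] 'o' (letter)
  [11] 'n' (letter)
Units from scan: 11
Sound units = 11 units


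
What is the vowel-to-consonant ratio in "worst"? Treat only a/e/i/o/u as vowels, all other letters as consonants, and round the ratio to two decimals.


Word: "worst"
Vowels (a,e,i,o,u): 1
Consonants: 4
Ratio = 1/4
= 0.25


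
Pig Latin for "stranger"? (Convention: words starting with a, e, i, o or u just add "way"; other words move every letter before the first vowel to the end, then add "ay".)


Word: "stranger"
Starts with consonant(s) → move to end, add 'ay'
Consonant cluster: "str"
Pig Latin = "angerstray"


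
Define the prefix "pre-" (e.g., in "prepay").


Prefix: pre-
As in: prepay -> pre- + pay
Meaning = before


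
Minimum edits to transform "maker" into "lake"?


Word 1: "maker" (length 5)
Word 2: "lake" (length 4)
One optimal edit sequence (insert/delete/substitute each cost 1):
  1. substitute 'm' -> 'l'  (+1)
  2. keep 'a'
  3. keep 'k'
  4. keep 'e'
  5. delete 'r'  (+1)
Total edit operations: 2
Edit distance = 2


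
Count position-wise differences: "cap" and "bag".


Comparing character by character (same length = 3):
  Pos 0: 'c' vs 'b' !=
  Pos 1: 'a' vs 'a' =
  Pos 2: 'p' vs 'g' !=
Hamming distance = 2


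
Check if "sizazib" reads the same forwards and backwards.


Word: "sizazib"
Reversed: "bizazis"
Forward == Backward? sizazib != bizazis
Palindrome = No


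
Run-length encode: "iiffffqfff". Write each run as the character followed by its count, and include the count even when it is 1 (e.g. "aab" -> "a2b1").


String: "iiffffqfff"
Scanning for consecutive runs:
  'i' x 2
  'f' x 4
  'q' x 1
  'f' x 3
RLE = "i2f4q1f3"


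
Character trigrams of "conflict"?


Word: "conflict" (length 8)
Number of trigrams = 8 - 3 + 1 = 6
  Position 0: "con"
  Position 1: "onf"
  Position 2: "nfl"
  Position 3: "fli"
  Position 4: "lic"
  Position 5: "ict"
Trigrams = "con", "onf", "nfl", "fli", "lic", "ict"


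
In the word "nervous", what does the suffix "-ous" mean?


Suffix: -ous
Example: nervous = nerve + -ous, with a spelling change
Meaning = having quality of


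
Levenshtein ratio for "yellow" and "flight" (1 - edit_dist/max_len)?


Word 1: "yellow" (length 6)
Word 2: "flight" (length 6)
One optimal edit sequence:
  1. substitute 'y' -> 'f'  (+1)
  2. substitute 'e' -> 'l'  (+1)
  3. substitute 'l' -> 'i'  (+1)
  4. substitute 'l' -> 'g'  (+1)
  5. substitute 'o' -> 'h'  (+1)
  6. substitute 'w' -> 't'  (+1)
Edit distance = 6
Max length = max(6, 6) = 6
Similarity = 1 - 6/6
= 0.0000


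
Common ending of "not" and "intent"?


Word 1: "not"
Word 2: "intent"
Comparing from end:
  Pos -1: 't' == 't'
  Pos -2: 'o' != 'n' (stop)
LCS = "t" (length 1)


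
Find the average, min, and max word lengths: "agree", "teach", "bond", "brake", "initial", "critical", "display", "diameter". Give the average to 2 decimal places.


Lengths: "agree"=5, "teach"=5, "bond"=4, "brake"=5, "initial"=7, "critical"=8, "display"=7, "diameter"=8
Sum = 49, Count = 8
Average = 49/8 = 6.13
= avg=6.13, min=4, max=8


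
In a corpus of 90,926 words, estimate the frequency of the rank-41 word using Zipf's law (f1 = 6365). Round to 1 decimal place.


Zipf's law: f(r) = f(1) / r
f(1) = 6365
f(41) = 6365 / 41
= 155.2 occurrences


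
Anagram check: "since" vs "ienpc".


Word 1: "since" → sorted: ceins
Word 2: "ienpc" → sorted: ceinp
Same letters? ceins != ceinp
Anagram = No


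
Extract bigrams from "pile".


Word: "pile" (length 4)
Number of bigrams = 4 - 2 + 1 = 3
  Position 0: "pi"
  Position 1: "il"
  Position 2: "le"
Bigrams = "pi", "il", "le"


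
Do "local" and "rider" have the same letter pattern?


Pattern of "local": [0, 1, 2, 3, 0]
Pattern of "rider": [0, 1, 2, 3, 0]
Patterns match
Same pattern = Yes


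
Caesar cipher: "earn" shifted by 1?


Word: "earn"
Shift: 1
Each letter → (letter + shift) mod 26:
  'e' (4) + 1 = 5 → 'f'
  'a' (0) + 1 = 1 → 'b'
  'r' (17) + 1 = 18 → 's'
  'n' (13) + 1 = 14 → 'o'
Result = "fbso"


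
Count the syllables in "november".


Word: "november"
Syllable breakdown: no / vem / ber
Counting: 3 parts
= 3 syllables


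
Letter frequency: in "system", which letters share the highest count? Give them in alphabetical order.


Word: "system"
Letter counts:
  'e': 1
  'm': 1
  's': 2
  't': 1
  'y': 1
Maximum count = 2
Most frequent = 's' (2 times each)


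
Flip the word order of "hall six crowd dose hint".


Original: "hall six crowd dose hint"
Words (1..n): hall | six | crowd | dose | hint
Reversed (n..1): hint | dose | crowd | six | hall
Result = "hint dose crowd six hall"


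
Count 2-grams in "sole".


Word: "sole" (length 4)
Number of 2-grams = length - 2 + 1 = 4 - 2 + 1
= 3


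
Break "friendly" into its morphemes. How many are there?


Word: "friendly"
Morphemes: friend | -ly
Each morpheme carries meaning
= 2 morphemes


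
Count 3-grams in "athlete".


Word: "athlete" (length 7)
Number of 3-grams = length - 3 + 1 = 7 - 3 + 1
= 5


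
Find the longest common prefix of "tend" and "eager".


Word 1: "tend"
Word 2: "eager"
Comparing from start:
  Pos 0: 't' != 'e' (stop)
LCP = "" (length 0)


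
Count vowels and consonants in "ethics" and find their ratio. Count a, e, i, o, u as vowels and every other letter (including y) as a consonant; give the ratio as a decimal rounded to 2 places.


Word: "ethics"
Vowels (a,e,i,o,u): 2
Consonants: 4
Ratio = 2/4
= 0.50


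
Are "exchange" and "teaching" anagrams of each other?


Word 1: "exchange" → sorted: aceeghnx
Word 2: "teaching" → sorted: aceghint
Same letters? aceeghnx != aceghint
Anagram = No


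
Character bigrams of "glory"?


Word: "glory" (length 5)
Number of bigrams = 5 - 2 + 1 = 4
  Position 0: "gl"
  Position 1: "lo"
  Position 2: "or"
  Position 3: "ry"
Bigrams = "gl", "lo", "or", "ry"


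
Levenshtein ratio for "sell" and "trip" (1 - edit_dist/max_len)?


Word 1: "sell" (length 4)
Word 2: "trip" (length 4)
One optimal edit sequence:
  1. substitute 's' -> 't'  (+1)
  2. substitute 'e' -> 'r'  (+1)
  3. substitute 'l' -> 'i'  (+1)
  4. substitute 'l' -> 'p'  (+1)
Edit distance = 4
Max length = max(4, 4) = 4
Similarity = 1 - 4/4
= 0.0000


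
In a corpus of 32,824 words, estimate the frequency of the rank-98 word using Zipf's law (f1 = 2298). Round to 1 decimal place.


Zipf's law: f(r) = f(1) / r
f(1) = 2298
f(98) = 2298 / 98
= 23.4 occurrences


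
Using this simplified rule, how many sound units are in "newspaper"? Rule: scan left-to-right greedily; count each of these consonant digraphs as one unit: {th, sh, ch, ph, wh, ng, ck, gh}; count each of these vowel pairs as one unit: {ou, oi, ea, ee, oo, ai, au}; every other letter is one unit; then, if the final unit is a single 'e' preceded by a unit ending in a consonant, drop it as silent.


Word: "newspaper" (9 letters)
Left-to-right scan:
  (1) 'n' (letter)
  (2) 'e' (letter)
  (3) 'w' (letter)
  (4) 's' (letter)
  (5) 'p' (letter)
  (6) 'a' (letter)
  (7) 'p' (letter)
  (8) 'e' (letter)
  (9) 'r' (letter)
Units from scan: 9
Sound units = 9 units


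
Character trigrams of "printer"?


Word: "printer" (length 7)
Number of trigrams = 7 - 3 + 1 = 5
  Position 0: "pri"
  Position 1: "rin"
  Position 2: "int"
  Position 3: "nte"
  Position 4: "ter"
Trigrams = "pri", "rin", "int", "nte", "ter"


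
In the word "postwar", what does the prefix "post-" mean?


Prefix: post-
As in: postwar -> post- + war
Meaning = after


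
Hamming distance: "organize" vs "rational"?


Comparing character by character (same length = 8):
  Pos 0: 'o' vs 'r' !=
  Pos 1: 'r' vs 'a' !=
  Pos 2: 'g' vs 't' !=
  Pos 3: 'a' vs 'i' !=
  Pos 4: 'n' vs 'o' !=
  Pos 5: 'i' vs 'n' !=
  Pos 6: 'z' vs 'a' !=
  Pos 7: 'e' vs 'l' !=
Hamming distance = 8


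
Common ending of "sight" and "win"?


Word 1: "sight"
Word 2: "win"
Comparing from end:
  Pos -1: 't' != 'n' (stop)
LCS = "" (length 0)


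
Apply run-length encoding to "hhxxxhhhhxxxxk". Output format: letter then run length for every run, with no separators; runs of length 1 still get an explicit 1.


String: "hhxxxhhhhxxxxk"
Scanning for consecutive runs:
  'h' x 2
  'x' x 3
  'h' x 4
  'x' x 4
  'k' x 1
RLE = "h2x3h4x4k1"


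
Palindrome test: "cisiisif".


Word: "cisiisif"
Reversed: "fisiisic"
Forward == Backward? cisiisif != fisiisic
Palindrome = No


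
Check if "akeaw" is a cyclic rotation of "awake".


Word: "awake", Candidate: "akeaw"
Method: check if candidate is substring of word+word
"awakeawake" contains "akeaw"? Yes
Is rotation = Yes


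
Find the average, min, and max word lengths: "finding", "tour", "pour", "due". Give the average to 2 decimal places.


Lengths: "finding"=7, "tour"=4, "pour"=4, "due"=3
Sum = 18, Count = 4
Average = 18/4 = 4.50
= avg=4.50, min=3, max=7


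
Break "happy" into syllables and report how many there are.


Word: "happy"
Syllable breakdown: hap / py
Counting: 2 parts
= 2 syllables


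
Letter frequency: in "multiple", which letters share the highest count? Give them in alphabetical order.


Word: "multiple"
Letter counts:
  'e': 1
  'i': 1
  'l': 2
  'm': 1
  'p': 1
  't': 1
  'u': 1
Maximum count = 2
Most frequent = 'l' (2 times each)


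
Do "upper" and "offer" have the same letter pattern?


Pattern of "upper": [0, 1, 1, 2, 3]
Pattern of "offer": [0, 1, 1, 2, 3]
Patterns match
Same pattern = Yes


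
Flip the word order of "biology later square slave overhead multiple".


Original: "biology later square slave overhead multiple"
Words (1..n): biology | later | square | slave | overhead | multiple
Reversed (n..1): multiple | overhead | slave | square | later | biology
Result = "multiple overhead slave square later biology"


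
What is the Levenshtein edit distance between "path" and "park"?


Word 1: "path" (length 4)
Word 2: "park" (length 4)
One optimal edit sequence (insert/delete/substitute each cost 1):
  1. keep 'p'
  2. keep 'a'
  3. substitute 't' -> 'r'  (+1)
  4. substitute 'h' -> 'k'  (+1)
Total edit operations: 2
Edit distance = 2


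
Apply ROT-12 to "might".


Word: "might"
Shift: 12
Each letter → (letter + shift) mod 26:
  'm' (12) + 12 = 24 → 'y'
  'i' (8) + 12 = 20 → 'u'
  'g' (6) + 12 = 18 → 's'
  'h' (7) + 12 = 19 → 't'
  't' (19) + 12 = 5 → 'f'
Result = "yustf"


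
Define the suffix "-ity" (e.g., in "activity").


Suffix: -ity
Example: activity = active + -ity, with a spelling change
Meaning = quality of


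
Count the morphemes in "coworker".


Word: "coworker"
Morphemes: co- + work + -er
Each morpheme carries meaning
= 3 morphemes


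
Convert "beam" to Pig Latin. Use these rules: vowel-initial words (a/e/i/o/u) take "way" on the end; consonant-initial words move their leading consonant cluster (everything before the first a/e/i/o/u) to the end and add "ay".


Word: "beam"
Starts with consonant(s) → move to end, add 'ay'
Consonant cluster: "b"
Pig Latin = "eambay"


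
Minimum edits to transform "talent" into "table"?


Word 1: "talent" (length 6)
Word 2: "table" (length 5)
One optimal edit sequence (insert/delete/substitute each cost 1):
  1. keep 't'
  2. keep 'a'
  3. insert 'b'  (+1)
  4. keep 'l'
  5. keep 'e'
  6. delete 'n'  (+1)
  7. delete 't'  (+1)
Total edit operations: 3
Edit distance = 3


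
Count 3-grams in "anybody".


Word: "anybody" (length 7)
Number of 3-grams = length - 3 + 1 = 7 - 3 + 1
= 5


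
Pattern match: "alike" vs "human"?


Pattern of "alike": [0, 1, 2, 3, 4]
Pattern of "human": [0, 1, 2, 3, 4]
Patterns match
Same pattern = Yes


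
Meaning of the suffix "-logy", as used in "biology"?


Suffix: -logy
Example: biology (bio- + -logy)
Meaning = study of


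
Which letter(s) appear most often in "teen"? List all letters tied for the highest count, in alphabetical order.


Word: "teen"
Letter counts:
  'e': 2
  'n': 1
  't': 1
Maximum count = 2
Most frequent = 'e' (2 times each)


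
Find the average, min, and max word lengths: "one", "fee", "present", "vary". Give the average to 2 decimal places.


Lengths: "one"=3, "fee"=3, "present"=7, "vary"=4
Sum = 17, Count = 4
Average = 17/4 = 4.25
= avg=4.25, min=3, max=7


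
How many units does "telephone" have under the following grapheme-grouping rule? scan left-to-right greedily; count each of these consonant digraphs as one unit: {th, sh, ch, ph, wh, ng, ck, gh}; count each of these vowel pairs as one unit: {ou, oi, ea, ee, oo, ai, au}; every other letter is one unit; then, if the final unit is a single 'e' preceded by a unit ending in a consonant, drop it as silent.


Word: "telephone" (9 letters)
Left-to-right scan:
  1. 't' (letter)
  2. 'e' (letter)
  3. 'l' (letter)
  4. 'e' (letter)
  5. 'ph' (digraph)
  6. 'o' (letter)
  7. 'n' (letter)
  8. 'e' (letter)
Units from scan: 8
Final unit is 'e' after a consonant -> drop as silent (-1)
Sound units = 7 units


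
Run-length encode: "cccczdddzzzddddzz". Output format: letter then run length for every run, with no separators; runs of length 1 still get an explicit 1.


String: "cccczdddzzzddddzz"
Scanning for consecutive runs:
  'c' x 4
  'z' x 1
  'd' x 3
  'z' x 3
  'd' x 4
  'z' x 2
RLE = "c4z1d3z3d4z2"


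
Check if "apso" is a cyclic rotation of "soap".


Word: "soap", Candidate: "apso"
Method: check if candidate is substring of word+word
"soapsoap" contains "apso"? Yes
Is rotation = Yes


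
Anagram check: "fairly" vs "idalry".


Word 1: "fairly" → sorted: afilry
Word 2: "idalry" → sorted: adilry
Same letters? afilry != adilry
Anagram = No


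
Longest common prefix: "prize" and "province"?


Word 1: "prize"
Word 2: "province"
Comparing from start:
  Pos 0: 'p' == 'p'
  Pos 1: 'r' == 'r'
  Pos 2: 'i' != 'o' (stop)
LCP = "pr" (length 2)


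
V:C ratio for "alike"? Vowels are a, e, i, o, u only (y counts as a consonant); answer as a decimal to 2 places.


Word: "alike"
Vowels (a,e,i,o,u): 3
Consonants: 2
Ratio = 3/2
= 1.50


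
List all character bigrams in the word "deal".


Word: "deal" (length 4)
Number of bigrams = 4 - 2 + 1 = 3
  Position 0: "de"
  Position 1: "ea"
  Position 2: "al"
Bigrams = "de", "ea", "al"


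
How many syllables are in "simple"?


Word: "simple"
Syllable breakdown: sim-ple
Counting: 2 parts
= 2 syllables


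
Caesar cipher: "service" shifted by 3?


Word: "service"
Shift: 3
Each letter → (letter + shift) mod 26:
  's' (18) + 3 = 21 → 'v'
  'e' (4) + 3 = 7 → 'h'
  'r' (17) + 3 = 20 → 'u'
  'v' (21) + 3 = 24 → 'y'
  'i' (8) + 3 = 11 → 'l'
  'c' (2) + 3 = 5 → 'f'
  'e' (4) + 3 = 7 → 'h'
Result = "vhuylfh"


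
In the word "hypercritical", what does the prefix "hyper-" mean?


Prefix: hyper-
As in: hypercritical -> hyper- + critical
Meaning = over / excessive


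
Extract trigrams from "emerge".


Word: "emerge" (length 6)
Number of trigrams = 6 - 3 + 1 = 4
  Position 0: "eme"
  Position 1: "mer"
  Position 2: "erg"
  Position 3: "rge"
Trigrams = "eme", "mer", "erg", "rge"


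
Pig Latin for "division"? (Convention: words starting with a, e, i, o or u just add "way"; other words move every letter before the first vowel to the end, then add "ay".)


Word: "division"
Starts with consonant(s) → move to end, add 'ay'
Consonant cluster: "d"
Pig Latin = "ivisionday"


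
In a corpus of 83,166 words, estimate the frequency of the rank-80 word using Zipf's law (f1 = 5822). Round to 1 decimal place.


Zipf's law: f(r) = f(1) / r
f(1) = 5822
f(80) = 5822 / 80
= 72.8 occurrences


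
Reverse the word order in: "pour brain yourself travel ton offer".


Original: "pour brain yourself travel ton offer"
Words (1..n): pour | brain | yourself | travel | ton | offer
Reversed (n..1): offer | ton | travel | yourself | brain | pour
Result = "offer ton travel yourself brain pour"


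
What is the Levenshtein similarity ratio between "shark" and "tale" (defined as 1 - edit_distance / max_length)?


Word 1: "shark" (length 5)
Word 2: "tale" (length 4)
One optimal edit sequence:
  1. delete 's'  (+1)
  2. substitute 'h' -> 't'  (+1)
  3. keep 'a'
  4. substitute 'r' -> 'l'  (+1)
  5. substitute 'k' -> 'e'  (+1)
Edit distance = 4
Max length = max(5, 4) = 5
Similarity = 1 - 4/5
= 0.2000


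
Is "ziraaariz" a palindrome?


Word: "ziraaariz"
Reversed: "ziraaariz"
Forward == Backward? ziraaariz == ziraaariz
Palindrome = Yes


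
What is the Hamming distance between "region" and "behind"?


Comparing character by character (same length = 6):
  Pos 0: 'r' vs 'b' !=
  Pos 1: 'e' vs 'e' =
  Pos 2: 'g' vs 'h' !=
  Pos 3: 'i' vs 'i' =
  Pos 4: 'o' vs 'n' !=
  Pos 5: 'n' vs 'd' !=
Hamming distance = 4


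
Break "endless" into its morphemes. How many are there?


Word: "endless"
Morphemes: end / -less
Each morpheme carries meaning
= 2 morphemes


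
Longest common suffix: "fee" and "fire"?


Word 1: "fee"
Word 2: "fire"
Comparing from end:
  Pos -1: 'e' == 'e'
  Pos -2: 'e' != 'r' (stop)
LCS = "e" (length 1)


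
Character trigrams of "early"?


Word: "early" (length 5)
Number of trigrams = 5 - 3 + 1 = 3
  Position 0: "ear"
  Position 1: "arl"
  Position 2: "rly"
Trigrams = "ear", "arl", "rly"


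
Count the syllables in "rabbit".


Word: "rabbit"
Syllable breakdown: rab / bit
Counting: 2 parts
= 2 syllables


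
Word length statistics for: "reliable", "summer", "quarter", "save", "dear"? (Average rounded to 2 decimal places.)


Lengths: "reliable"=8, "summer"=6, "quarter"=7, "save"=4, "dear"=4
Sum = 29, Count = 5
Average = 29/5 = 5.80
= avg=5.80, min=4, max=8


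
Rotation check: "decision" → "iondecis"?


Word: "decision", Candidate: "iondecis"
Method: check if candidate is substring of word+word
"decisiondecision" contains "iondecis"? Yes
Is rotation = Yes


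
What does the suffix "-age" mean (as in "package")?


Suffix: -age
Example: package (pack + -age)
Meaning = result / collection


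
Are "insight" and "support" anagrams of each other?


Word 1: "insight" → sorted: ghiinst
Word 2: "support" → sorted: opprstu
Same letters? ghiinst != opprstu
Anagram = No


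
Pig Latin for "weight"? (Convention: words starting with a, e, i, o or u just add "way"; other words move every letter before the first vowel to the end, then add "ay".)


Word: "weight"
Starts with consonant(s) → move to end, add 'ay'
Consonant cluster: "w"
Pig Latin = "eightway"


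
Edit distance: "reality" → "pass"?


Word 1: "reality" (length 7)
Word 2: "pass" (length 4)
One optimal edit sequence (insert/delete/substitute each cost 1):
  1. delete 'r'  (+1)
  2. substitute 'e' -> 'p'  (+1)
  3. keep 'a'
  4. delete 'l'  (+1)
  5. delete 'i'  (+1)
  6. substitute 't' -> 's'  (+1)
  7. substitute 'y' -> 's'  (+1)
Total edit operations: 6
Edit distance = 6


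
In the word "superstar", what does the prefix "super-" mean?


Prefix: super-
Example: superstar (super- + star)
Meaning = above / beyond


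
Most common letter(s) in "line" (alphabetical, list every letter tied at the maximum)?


Word: "line"
Letter counts:
  'e': 1
  'i': 1
  'l': 1
  'n': 1
Maximum count = 1
Most frequent = 'e', 'i', 'l', 'n' (1 time each)


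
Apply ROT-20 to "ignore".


Word: "ignore"
Shift: 20
Each letter → (letter + shift) mod 26:
  'i' (8) + 20 = 2 → 'c'
  'g' (6) + 20 = 0 → 'a'
  'n' (13) + 20 = 7 → 'h'
  'o' (14) + 20 = 8 → 'i'
  'r' (17) + 20 = 11 → 'l'
  'e' (4) + 20 = 24 → 'y'
Result = "cahily"


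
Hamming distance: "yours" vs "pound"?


Comparing character by character (same length = 5):
  Pos 0: 'y' vs 'p' !=
  Pos 1: 'o' vs 'o' =
  Pos 2: 'u' vs 'u' =
  Pos 3: 'r' vs 'n' !=
  Pos 4: 's' vs 'd' !=
Hamming distance = 3


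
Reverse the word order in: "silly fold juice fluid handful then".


Original: "silly fold juice fluid handful then"
Words (1..n): silly | fold | juice | fluid | handful | then
Reversed (n..1): then | handful | fluid | juice | fold | silly
Result = "then handful fluid juice fold silly"


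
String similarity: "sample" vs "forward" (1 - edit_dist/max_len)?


Word 1: "sample" (length 6)
Word 2: "forward" (length 7)
One optimal edit sequence:
  1. insert 'f'  (+1)
  2. substitute 's' -> 'o'  (+1)
  3. substitute 'a' -> 'r'  (+1)
  4. substitute 'm' -> 'w'  (+1)
  5. substitute 'p' -> 'a'  (+1)
  6. substitute 'l' -> 'r'  (+1)
  7. substitute 'e' -> 'd'  (+1)
Edit distance = 7
Max length = max(6, 7) = 7
Similarity = 1 - 7/7
= 0.0000


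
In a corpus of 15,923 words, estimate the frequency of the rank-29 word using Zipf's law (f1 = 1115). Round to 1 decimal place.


Zipf's law: f(r) = f(1) / r
f(1) = 1115
f(29) = 1115 / 29
= 38.4 occurrences


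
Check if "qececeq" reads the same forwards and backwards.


Word: "qececeq"
Reversed: "qececeq"
Forward == Backward? qececeq == qececeq
Palindrome = Yes


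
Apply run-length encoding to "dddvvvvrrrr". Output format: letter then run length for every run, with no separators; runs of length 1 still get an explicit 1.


String: "dddvvvvrrrr"
Scanning for consecutive runs:
  'd' x 3
  'v' x 4
  'r' x 4
RLE = "d3v4r4"


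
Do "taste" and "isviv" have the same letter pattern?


Pattern of "taste": [0, 1, 2, 0, 3]
Pattern of "isviv": [0, 1, 2, 0, 2]
Patterns do not match
Same pattern = No


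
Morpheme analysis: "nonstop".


Word: "nonstop"
Morphemes: non- + stop
Each morpheme carries meaning
= 2 morphemes


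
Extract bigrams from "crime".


Word: "crime" (length 5)
Number of bigrams = 5 - 2 + 1 = 4
  Position 0: "cr"
  Position 1: "ri"
  Position 2: "im"
  Position 3: "me"
Bigrams = "cr", "ri", "im", "me"


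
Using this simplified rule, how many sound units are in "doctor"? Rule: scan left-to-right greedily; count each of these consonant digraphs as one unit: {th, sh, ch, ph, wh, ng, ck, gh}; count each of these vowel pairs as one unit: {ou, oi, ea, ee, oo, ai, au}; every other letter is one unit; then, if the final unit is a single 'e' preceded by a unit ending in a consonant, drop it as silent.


Word: "doctor" (6 letters)
Left-to-right scan:
  [1] 'd' (letter)
  [2] 'o' (letter)
  [3] 'c' (letter)
  [4] 't' (letter)
  [5] 'o' (letter)
  [6] 'r' (letter)
Units from scan: 6
Sound units = 6 units


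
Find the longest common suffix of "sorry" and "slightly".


Word 1: "sorry"
Word 2: "slightly"
Comparing from end:
  Pos -1: 'y' == 'y'
  Pos -2: 'r' != 'l' (stop)
LCS = "y" (length 1)


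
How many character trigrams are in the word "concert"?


Word: "concert" (length 7)
Number of 3-grams = length - 3 + 1 = 7 - 3 + 1
= 5


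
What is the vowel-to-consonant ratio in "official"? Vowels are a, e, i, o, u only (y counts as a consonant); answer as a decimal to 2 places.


Word: "official"
Vowels (a,e,i,o,u): 4
Consonants: 4
Ratio = 4/4
= 1.00


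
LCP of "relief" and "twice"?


Word 1: "relief"
Word 2: "twice"
Comparing from start:
  Pos 0: 'r' != 't' (stop)
LCP = "" (length 0)


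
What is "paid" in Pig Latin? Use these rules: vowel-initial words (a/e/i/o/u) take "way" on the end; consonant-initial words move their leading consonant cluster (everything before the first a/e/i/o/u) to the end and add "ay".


Word: "paid"
Starts with consonant(s) → move to end, add 'ay'
Consonant cluster: "p"
Pig Latin = "aidpay"


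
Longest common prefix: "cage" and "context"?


Word 1: "cage"
Word 2: "context"
Comparing from start:
  Pos 0: 'c' == 'c'
  Pos 1: 'a' != 'o' (stop)
LCP = "c" (length 1)


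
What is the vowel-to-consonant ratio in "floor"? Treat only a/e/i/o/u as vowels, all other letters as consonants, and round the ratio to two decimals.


Word: "floor"
Vowels (a,e,i,o,u): 2
Consonants: 3
Ratio = 2/3
= 0.67


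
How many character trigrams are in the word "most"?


Word: "most" (length 4)
Number of 3-grams = length - 3 + 1 = 4 - 3 + 1
= 2


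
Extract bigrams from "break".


Word: "break" (length 5)
Number of bigrams = 5 - 2 + 1 = 4
  Position 0: "br"
  Position 1: "re"
  Position 2: "ea"
  Position 3: "ak"
Bigrams = "br", "re", "ea", "ak"


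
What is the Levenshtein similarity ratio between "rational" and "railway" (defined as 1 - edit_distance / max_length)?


Word 1: "rational" (length 8)
Word 2: "railway" (length 7)
One optimal edit sequence:
  1. keep 'r'
  2. keep 'a'
  3. delete 't'  (+1)
  4. keep 'i'
  5. substitute 'o' -> 'l'  (+1)
  6. substitute 'n' -> 'w'  (+1)
  7. keep 'a'
  8. substitute 'l' -> 'y'  (+1)
Edit distance = 4
Max length = max(8, 7) = 8
Similarity = 1 - 4/8
= 0.5000


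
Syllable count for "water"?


Word: "water"
Syllable breakdown: wa · ter
Counting: 2 parts
= 2 syllables


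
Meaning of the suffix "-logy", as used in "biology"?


Suffix: -logy
Example: biology = bio- + -logy
Meaning = study of


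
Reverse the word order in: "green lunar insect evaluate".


Original: "green lunar insect evaluate"
Words (1..n): green | lunar | insect | evaluate
Reversed (n..1): evaluate | insect | lunar | green
Result = "evaluate insect lunar green"


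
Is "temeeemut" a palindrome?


Word: "temeeemut"
Reversed: "tumeeemet"
Forward == Backward? temeeemut != tumeeemet
Palindrome = No


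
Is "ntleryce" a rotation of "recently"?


Word: "recently", Candidate: "ntleryce"
Method: check if candidate is substring of word+word
"recentlyrecently" contains "ntleryce"? No
Is rotation = No


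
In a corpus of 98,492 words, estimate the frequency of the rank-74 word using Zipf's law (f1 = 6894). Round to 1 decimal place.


Zipf's law: f(r) = f(1) / r
f(1) = 6894
f(74) = 6894 / 74
= 93.2 occurrences


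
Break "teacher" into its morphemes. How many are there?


Word: "teacher"
Morphemes: teach + -er
Each morpheme carries meaning
= 2 morphemes


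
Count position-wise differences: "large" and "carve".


Comparing character by character (same length = 5):
  Pos 0: 'l' vs 'c' !=
  Pos 1: 'a' vs 'a' =
  Pos 2: 'r' vs 'r' =
  Pos 3: 'g' vs 'v' !=
  Pos 4: 'e' vs 'e' =
Hamming distance = 2


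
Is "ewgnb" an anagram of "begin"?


Word 1: "begin" → sorted: begin
Word 2: "ewgnb" → sorted: begnw
Same letters? begin != begnw
Anagram = No


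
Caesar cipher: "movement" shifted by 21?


Word: "movement"
Shift: 21
Each letter → (letter + shift) mod 26:
  'm' (12) + 21 = 7 → 'h'
  'o' (14) + 21 = 9 → 'j'
  'v' (21) + 21 = 16 → 'q'
  'e' (4) + 21 = 25 → 'z'
  'm' (12) + 21 = 7 → 'h'
  'e' (4) + 21 = 25 → 'z'
  'n' (13) + 21 = 8 → 'i'
  't' (19) + 21 = 14 → 'o'
Result = "hjqzhzio"


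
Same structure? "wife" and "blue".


Pattern of "wife": [0, 1, 2, 3]
Pattern of "blue": [0, 1, 2, 3]
Patterns match
Same pattern = Yes


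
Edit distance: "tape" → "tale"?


Word 1: "tape" (length 4)
Word 2: "tale" (length 4)
One optimal edit sequence (insert/delete/substitute each cost 1):
  1. keep 't'
  2. keep 'a'
  3. substitute 'p' -> 'l'  (+1)
  4. keep 'e'
Total edit operations: 1
Edit distance = 1


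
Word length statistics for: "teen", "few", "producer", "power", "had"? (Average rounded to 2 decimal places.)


Lengths: "teen"=4, "few"=3, "producer"=8, "power"=5, "had"=3
Sum = 23, Count = 5
Average = 23/5 = 4.60
= avg=4.60, min=3, max=8


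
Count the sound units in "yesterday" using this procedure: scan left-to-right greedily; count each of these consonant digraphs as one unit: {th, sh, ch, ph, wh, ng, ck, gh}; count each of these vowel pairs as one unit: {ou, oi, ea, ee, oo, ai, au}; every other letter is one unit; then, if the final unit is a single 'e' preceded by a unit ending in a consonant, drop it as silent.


Word: "yesterday" (9 letters)
Left-to-right scan:
  [1] 'y' (letter)
  [2] 'e' (letter)
  [3] 's' (letter)
  [4] 't' (letter)
  [5] 'e' (letter)
  [6] 'r' (letter)
  [7] 'd' (letter)
  [8] 'a' (letter)
  [9] 'y' (letter)
Units from scan: 9
Sound units = 9 units


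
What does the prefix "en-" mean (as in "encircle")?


Prefix: en-
Example: encircle (en- + circle)
Meaning = cause to / put into


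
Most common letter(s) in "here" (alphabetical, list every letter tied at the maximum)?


Word: "here"
Letter counts:
  'e': 2
  'h': 1
  'r': 1
Maximum count = 2
Most frequent = 'e' (2 times each)


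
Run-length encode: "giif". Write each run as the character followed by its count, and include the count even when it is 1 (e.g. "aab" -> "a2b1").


String: "giif"
Scanning for consecutive runs:
  'g' x 1
  'i' x 2
  'f' x 1
RLE = "g1i2f1"


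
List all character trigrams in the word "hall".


Word: "hall" (length 4)
Number of trigrams = 4 - 3 + 1 = 2
  Position 0: "hal"
  Position 1: "all"
Trigrams = "hal", "all"


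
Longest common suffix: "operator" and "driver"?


Word 1: "operator"
Word 2: "driver"
Comparing from end:
  Pos -1: 'r' == 'r'
  Pos -2: 'o' != 'e' (stop)
LCS = "r" (length 1)


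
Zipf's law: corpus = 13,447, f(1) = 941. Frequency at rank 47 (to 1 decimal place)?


Zipf's law: f(r) = f(1) / r
f(1) = 941
f(47) = 941 / 47
= 20.0 occurrences


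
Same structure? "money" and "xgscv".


Pattern of "money": [0, 1, 2, 3, 4]
Pattern of "xgscv": [0, 1, 2, 3, 4]
Patterns match
Same pattern = Yes


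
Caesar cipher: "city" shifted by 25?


Word: "city"
Shift: 25
Each letter → (letter + shift) mod 26:
  'c' (2) + 25 = 1 → 'b'
  'i' (8) + 25 = 7 → 'h'
  't' (19) + 25 = 18 → 's'
  'y' (24) + 25 = 23 → 'x'
Result = "bhsx"


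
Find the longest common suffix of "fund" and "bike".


Word 1: "fund"
Word 2: "bike"
Comparing from end:
  Pos -1: 'd' != 'e' (stop)
LCS = "" (length 0)


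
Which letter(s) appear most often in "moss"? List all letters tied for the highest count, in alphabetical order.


Word: "moss"
Letter counts:
  'm': 1
  'o': 1
  's': 2
Maximum count = 2
Most frequent = 's' (2 times each)


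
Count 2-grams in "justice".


Word: "justice" (length 7)
Number of 2-grams = length - 2 + 1 = 7 - 2 + 1
= 6


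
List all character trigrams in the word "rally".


Word: "rally" (length 5)
Number of trigrams = 5 - 3 + 1 = 3
  Position 0: "ral"
  Position 1: "all"
  Position 2: "lly"
Trigrams = "ral", "all", "lly"


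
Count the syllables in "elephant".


Word: "elephant"
Syllable breakdown: el-e-phant
Counting: 3 parts
= 3 syllables


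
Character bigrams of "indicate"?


Word: "indicate" (length 8)
Number of bigrams = 8 - 2 + 1 = 7
  Position 0: "in"
  Position 1: "nd"
  Position 2: "di"
  Position 3: "ic"
  Position 4: "ca"
  Position 5: "at"
  Position 6: "te"
Bigrams = "in", "nd", "di", "ic", "ca", "at", "te"


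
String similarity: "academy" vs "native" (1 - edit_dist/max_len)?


Word 1: "academy" (length 7)
Word 2: "native" (length 6)
One optimal edit sequence:
  1. delete 'a'  (+1)
  2. substitute 'c' -> 'n'  (+1)
  3. keep 'a'
  4. substitute 'd' -> 't'  (+1)
  5. substitute 'e' -> 'i'  (+1)
  6. substitute 'm' -> 'v'  (+1)
  7. substitute 'y' -> 'e'  (+1)
Edit distance = 6
Max length = max(7, 6) = 7
Similarity = 1 - 6/7
= 0.1429
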